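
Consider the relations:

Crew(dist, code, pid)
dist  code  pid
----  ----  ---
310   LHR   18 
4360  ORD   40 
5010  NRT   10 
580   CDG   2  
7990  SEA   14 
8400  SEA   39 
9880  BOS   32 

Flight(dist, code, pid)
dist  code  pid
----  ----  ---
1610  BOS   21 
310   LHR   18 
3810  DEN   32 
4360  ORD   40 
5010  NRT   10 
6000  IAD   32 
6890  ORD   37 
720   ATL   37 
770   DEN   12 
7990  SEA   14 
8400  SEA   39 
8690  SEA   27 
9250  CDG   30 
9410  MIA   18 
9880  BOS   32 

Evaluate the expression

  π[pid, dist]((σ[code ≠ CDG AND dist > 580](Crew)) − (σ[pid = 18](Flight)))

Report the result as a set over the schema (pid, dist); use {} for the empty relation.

{(10, 5010), (14, 7990), (32, 9880), (39, 8400), (40, 4360)}

Filtering on code ≠ CDG AND dist > 580 leaves {(4360, ORD, 40), (5010, NRT, 10), (7990, SEA, 14), (8400, SEA, 39), (9880, BOS, 32)}.
Filtering on pid = 18 leaves {(310, LHR, 18), (9410, MIA, 18)}.
Taking the difference: {(4360, ORD, 40), (5010, NRT, 10), (7990, SEA, 14), (8400, SEA, 39), (9880, BOS, 32)}
Projecting to pid, dist: {(10, 5010), (14, 7990), (32, 9880), (39, 8400), (40, 4360)}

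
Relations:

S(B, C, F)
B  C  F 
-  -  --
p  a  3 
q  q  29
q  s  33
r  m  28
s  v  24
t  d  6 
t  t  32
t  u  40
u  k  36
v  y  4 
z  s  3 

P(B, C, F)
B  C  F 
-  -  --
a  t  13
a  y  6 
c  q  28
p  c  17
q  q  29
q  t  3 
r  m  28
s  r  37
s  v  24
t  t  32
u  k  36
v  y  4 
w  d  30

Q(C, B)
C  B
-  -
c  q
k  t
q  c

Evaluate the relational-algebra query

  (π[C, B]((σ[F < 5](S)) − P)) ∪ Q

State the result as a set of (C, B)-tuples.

{(a, p), (c, q), (k, t), (q, c), (s, z)}

Selection F < 5: {(p, a, 3), (v, y, 4), (z, s, 3)}
Taking the difference: {(p, a, 3), (z, s, 3)}
Keep only column(s) C, B: {(a, p), (s, z)}
Taking the union: {(a, p), (c, q), (k, t), (q, c), (s, z)}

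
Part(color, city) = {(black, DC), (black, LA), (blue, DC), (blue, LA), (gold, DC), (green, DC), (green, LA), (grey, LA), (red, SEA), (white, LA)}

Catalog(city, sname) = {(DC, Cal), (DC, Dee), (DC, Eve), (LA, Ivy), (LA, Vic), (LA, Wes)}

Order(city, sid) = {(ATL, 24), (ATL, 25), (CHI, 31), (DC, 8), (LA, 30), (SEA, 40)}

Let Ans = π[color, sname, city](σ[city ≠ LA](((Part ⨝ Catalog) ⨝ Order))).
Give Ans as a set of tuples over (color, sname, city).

Joining Part and Catalog on city yields {(black, DC, Cal), (black, DC, Dee), (black, DC, Eve), (black, LA, Ivy), (black, LA, Vic), (black, LA, Wes), (blue, DC, Cal), (blue, DC, Dee), (blue, DC, Eve), (blue, LA, Ivy), (blue, LA, Vic), (blue, LA, Wes), (gold, DC, Cal), (gold, DC, Dee), (gold, DC, Eve), (green, DC, Cal), (green, DC, Dee), (green, DC, Eve), (green, LA, Ivy), (green, LA, Vic), (green, LA, Wes), (grey, LA, Ivy), (grey, LA, Vic), (grey, LA, Wes), (white, LA, Ivy), (white, LA, Vic), (white, LA, Wes)}.
Joining (Part ⨝ Catalog) and Order on city yields {(black, DC, Cal, 8), (black, DC, Dee, 8), (black, DC, Eve, 8), (black, LA, Ivy, 30), (black, LA, Vic, 30), (black, LA, Wes, 30), (blue, DC, Cal, 8), (blue, DC, Dee, 8), (blue, DC, Eve, 8), (blue, LA, Ivy, 30), (blue, LA, Vic, 30), (blue, LA, Wes, 30), (gold, DC, Cal, 8), (gold, DC, Dee, 8), (gold, DC, Eve, 8), (green, DC, Cal, 8), (green, DC, Dee, 8), (green, DC, Eve, 8), (green, LA, Ivy, 30), (green, LA, Vic, 30), (green, LA, Wes, 30), (grey, LA, Ivy, 30), (grey, LA, Vic, 30), (grey, LA, Wes, 30), (white, LA, Ivy, 30), (white, LA, Vic, 30), (white, LA, Wes, 30)}.
Selection city ≠ LA: {(black, DC, Cal, 8), (black, DC, Dee, 8), (black, DC, Eve, 8), (blue, DC, Cal, 8), (blue, DC, Dee, 8), (blue, DC, Eve, 8), (gold, DC, Cal, 8), (gold, DC, Dee, 8), (gold, DC, Eve, 8), (green, DC, Cal, 8), (green, DC, Dee, 8), (green, DC, Eve, 8)}
π_{color, sname, city} gives {(black, Cal, DC), (black, Dee, DC), (black, Eve, DC), (blue, Cal, DC), (blue, Dee, DC), (blue, Eve, DC), (gold, Cal, DC), (gold, Dee, DC), (gold, Eve, DC), (green, Cal, DC), (green, Dee, DC), (green, Eve, DC)}.

{(black, Cal, DC), (black, Dee, DC), (black, Eve, DC), (blue, Cal, DC), (blue, Dee, DC), (blue, Eve, DC), (gold, Cal, DC), (gold, Dee, DC), (gold, Eve, DC), (green, Cal, DC), (green, Dee, DC), (green, Eve, DC)}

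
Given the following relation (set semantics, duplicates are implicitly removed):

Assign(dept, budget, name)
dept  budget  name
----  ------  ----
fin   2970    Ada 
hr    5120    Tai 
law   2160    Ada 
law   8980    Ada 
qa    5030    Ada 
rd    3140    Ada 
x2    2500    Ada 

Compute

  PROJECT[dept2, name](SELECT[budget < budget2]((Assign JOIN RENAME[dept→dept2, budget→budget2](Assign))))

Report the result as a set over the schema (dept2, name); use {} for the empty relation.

{(fin, Ada), (law, Ada), (qa, Ada), (rd, Ada), (x2, Ada)}

ρ[dept→dept2, budget→budget2]: schema becomes (dept2, budget2, name); tuples unchanged.
Joining Assign and RENAME[dept→dept2, budget→budget2](Assign) on name yields {(fin, 2970, Ada, fin, 2970), (fin, 2970, Ada, law, 2160), (fin, 2970, Ada, law, 8980), (fin, 2970, Ada, qa, 5030), (fin, 2970, Ada, rd, 3140), (fin, 2970, Ada, x2, 2500), (hr, 5120, Tai, hr, 5120), (law, 2160, Ada, fin, 2970), (law, 2160, Ada, law, 2160), (law, 2160, Ada, law, 8980), (law, 2160, Ada, qa, 5030), (law, 2160, Ada, rd, 3140), (law, 2160, Ada, x2, 2500), (law, 8980, Ada, fin, 2970), (law, 8980, Ada, law, 2160), (law, 8980, Ada, law, 8980), (law, 8980, Ada, qa, 5030), (law, 8980, Ada, rd, 3140), (law, 8980, Ada, x2, 2500), (qa, 5030, Ada, fin, 2970), (qa, 5030, Ada, law, 2160), (qa, 5030, Ada, law, 8980), (qa, 5030, Ada, qa, 5030), (qa, 5030, Ada, rd, 3140), (qa, 5030, Ada, x2, 2500), (rd, 3140, Ada, fin, 2970), (rd, 3140, Ada, law, 2160), (rd, 3140, Ada, law, 8980), (rd, 3140, Ada, qa, 5030), (rd, 3140, Ada, rd, 3140), (rd, 3140, Ada, x2, 2500), (x2, 2500, Ada, fin, 2970), (x2, 2500, Ada, law, 2160), (x2, 2500, Ada, law, 8980), (x2, 2500, Ada, qa, 5030), (x2, 2500, Ada, rd, 3140), (x2, 2500, Ada, x2, 2500)}.
Apply σ_{budget < budget2}; surviving tuples: {(fin, 2970, Ada, law, 8980), (fin, 2970, Ada, qa, 5030), (fin, 2970, Ada, rd, 3140), (law, 2160, Ada, fin, 2970), (law, 2160, Ada, law, 8980), (law, 2160, Ada, qa, 5030), (law, 2160, Ada, rd, 3140), (law, 2160, Ada, x2, 2500), (qa, 5030, Ada, law, 8980), (rd, 3140, Ada, law, 8980), (rd, 3140, Ada, qa, 5030), (x2, 2500, Ada, fin, 2970), (x2, 2500, Ada, law, 8980), (x2, 2500, Ada, qa, 5030), (x2, 2500, Ada, rd, 3140)}
Keep only column(s) dept2, name (10 duplicate(s) eliminated): {(fin, Ada), (law, Ada), (qa, Ada), (rd, Ada), (x2, Ada)}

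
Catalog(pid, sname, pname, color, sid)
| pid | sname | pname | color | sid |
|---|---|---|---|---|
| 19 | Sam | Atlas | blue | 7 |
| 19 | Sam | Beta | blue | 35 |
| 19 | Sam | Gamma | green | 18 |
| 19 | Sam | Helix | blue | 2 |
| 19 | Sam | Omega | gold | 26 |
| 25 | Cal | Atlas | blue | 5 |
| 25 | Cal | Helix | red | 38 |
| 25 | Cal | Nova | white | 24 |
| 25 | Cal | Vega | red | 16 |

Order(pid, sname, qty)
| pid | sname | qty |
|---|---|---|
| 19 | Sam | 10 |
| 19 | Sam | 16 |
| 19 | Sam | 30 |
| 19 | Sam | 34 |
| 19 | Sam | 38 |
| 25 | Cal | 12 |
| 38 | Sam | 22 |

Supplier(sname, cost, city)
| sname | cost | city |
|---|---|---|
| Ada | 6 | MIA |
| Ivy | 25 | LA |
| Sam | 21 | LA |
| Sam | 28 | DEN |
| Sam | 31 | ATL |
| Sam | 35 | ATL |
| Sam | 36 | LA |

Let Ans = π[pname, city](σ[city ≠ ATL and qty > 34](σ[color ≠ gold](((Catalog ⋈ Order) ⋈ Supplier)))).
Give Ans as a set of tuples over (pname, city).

{(Atlas, DEN), (Atlas, LA), (Beta, DEN), (Beta, LA), (Gamma, DEN), (Gamma, LA), (Helix, DEN), (Helix, LA)}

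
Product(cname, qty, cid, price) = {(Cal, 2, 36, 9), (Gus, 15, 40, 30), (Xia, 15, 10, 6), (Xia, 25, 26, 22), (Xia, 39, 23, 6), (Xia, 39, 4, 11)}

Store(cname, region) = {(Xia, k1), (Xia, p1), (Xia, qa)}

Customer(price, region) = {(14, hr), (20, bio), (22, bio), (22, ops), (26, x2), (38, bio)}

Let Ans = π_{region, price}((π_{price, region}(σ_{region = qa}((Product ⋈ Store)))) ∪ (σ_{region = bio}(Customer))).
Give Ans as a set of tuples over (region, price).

{(bio, 20), (bio, 22), (bio, 38), (qa, 11), (qa, 22), (qa, 6)}

Joining Product and Store on cname yields {(Xia, 15, 10, 6, k1), (Xia, 15, 10, 6, p1), (Xia, 15, 10, 6, qa), (Xia, 25, 26, 22, k1), (Xia, 25, 26, 22, p1), (Xia, 25, 26, 22, qa), (Xia, 39, 23, 6, k1), (Xia, 39, 23, 6, p1), (Xia, 39, 23, 6, qa), (Xia, 39, 4, 11, k1), (Xia, 39, 4, 11, p1), (Xia, 39, 4, 11, qa)}.
σ[region = qa]: keep tuples satisfying region = qa → {(Xia, 15, 10, 6, qa), (Xia, 25, 26, 22, qa), (Xia, 39, 23, 6, qa), (Xia, 39, 4, 11, qa)}
Projecting to price, region (1 duplicate(s) eliminated): {(11, qa), (22, qa), (6, qa)}
σ[region = bio]: keep tuples satisfying region = bio → {(20, bio), (22, bio), (38, bio)}
Union: {(11, qa), (22, qa), (6, qa)} with {(20, bio), (22, bio), (38, bio)} → {(11, qa), (20, bio), (22, bio), (22, qa), (38, bio), (6, qa)}
Projecting to region, price: {(bio, 20), (bio, 22), (bio, 38), (qa, 11), (qa, 22), (qa, 6)}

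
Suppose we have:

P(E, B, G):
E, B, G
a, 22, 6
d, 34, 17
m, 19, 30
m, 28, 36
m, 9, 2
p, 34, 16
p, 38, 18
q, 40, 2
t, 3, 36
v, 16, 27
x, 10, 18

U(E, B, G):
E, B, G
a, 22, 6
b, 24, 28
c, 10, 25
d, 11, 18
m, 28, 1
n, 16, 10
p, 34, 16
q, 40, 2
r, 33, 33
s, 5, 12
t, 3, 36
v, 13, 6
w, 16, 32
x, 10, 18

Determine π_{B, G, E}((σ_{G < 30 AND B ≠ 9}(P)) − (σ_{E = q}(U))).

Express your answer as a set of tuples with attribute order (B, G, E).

Selection G < 30 AND B ≠ 9: {(a, 22, 6), (d, 34, 17), (p, 34, 16), (p, 38, 18), (q, 40, 2), (v, 16, 27), (x, 10, 18)}
Selection E = q: {(q, 40, 2)}
Set difference of the two operands is {(a, 22, 6), (d, 34, 17), (p, 34, 16), (p, 38, 18), (v, 16, 27), (x, 10, 18)}.
Keep only column(s) B, G, E: {(10, 18, x), (16, 27, v), (22, 6, a), (34, 16, p), (34, 17, d), (38, 18, p)}

{(10, 18, x), (16, 27, v), (22, 6, a), (34, 16, p), (34, 17, d), (38, 18, p)}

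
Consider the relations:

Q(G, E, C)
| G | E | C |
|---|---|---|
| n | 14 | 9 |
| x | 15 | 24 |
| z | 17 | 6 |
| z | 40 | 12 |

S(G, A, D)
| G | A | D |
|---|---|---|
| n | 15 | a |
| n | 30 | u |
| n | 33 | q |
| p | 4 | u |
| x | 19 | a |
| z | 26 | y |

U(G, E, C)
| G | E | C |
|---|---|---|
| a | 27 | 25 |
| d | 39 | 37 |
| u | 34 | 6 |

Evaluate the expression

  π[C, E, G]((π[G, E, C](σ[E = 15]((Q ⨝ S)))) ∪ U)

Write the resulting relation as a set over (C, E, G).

Natural join on G: {(n, 14, 9, 15, a), (n, 14, 9, 30, u), (n, 14, 9, 33, q), (x, 15, 24, 19, a), (z, 17, 6, 26, y), (z, 40, 12, 26, y)}
σ[E = 15]: keep tuples satisfying E = 15 → {(x, 15, 24, 19, a)}
π_{G, E, C} gives {(x, 15, 24)}.
Set union of the two operands is {(a, 27, 25), (d, 39, 37), (u, 34, 6), (x, 15, 24)}.
π_{C, E, G} gives {(24, 15, x), (25, 27, a), (37, 39, d), (6, 34, u)}.

{(24, 15, x), (25, 27, a), (37, 39, d), (6, 34, u)}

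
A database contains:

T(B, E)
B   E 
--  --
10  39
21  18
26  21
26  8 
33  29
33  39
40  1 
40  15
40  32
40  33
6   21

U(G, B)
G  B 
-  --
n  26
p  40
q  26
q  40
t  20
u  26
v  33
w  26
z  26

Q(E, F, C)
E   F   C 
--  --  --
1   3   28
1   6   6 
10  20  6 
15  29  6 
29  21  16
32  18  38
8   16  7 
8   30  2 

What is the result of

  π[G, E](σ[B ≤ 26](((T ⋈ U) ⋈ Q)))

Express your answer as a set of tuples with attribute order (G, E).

{(n, 8), (q, 8), (u, 8), (w, 8), (z, 8)}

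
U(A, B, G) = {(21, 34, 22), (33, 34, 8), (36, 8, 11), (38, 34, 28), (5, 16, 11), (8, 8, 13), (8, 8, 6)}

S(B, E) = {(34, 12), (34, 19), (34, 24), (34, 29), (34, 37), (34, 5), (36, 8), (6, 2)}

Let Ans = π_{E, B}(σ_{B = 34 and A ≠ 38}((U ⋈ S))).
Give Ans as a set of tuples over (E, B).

Joining U and S on B yields {(21, 34, 22, 12), (21, 34, 22, 19), (21, 34, 22, 24), (21, 34, 22, 29), (21, 34, 22, 37), (21, 34, 22, 5), (33, 34, 8, 12), (33, 34, 8, 19), (33, 34, 8, 24), (33, 34, 8, 29), (33, 34, 8, 37), (33, 34, 8, 5), (38, 34, 28, 12), (38, 34, 28, 19), (38, 34, 28, 24), (38, 34, 28, 29), (38, 34, 28, 37), (38, 34, 28, 5)}.
Selection B = 34 and A ≠ 38: {(21, 34, 22, 12), (21, 34, 22, 19), (21, 34, 22, 24), (21, 34, 22, 29), (21, 34, 22, 37), (21, 34, 22, 5), (33, 34, 8, 12), (33, 34, 8, 19), (33, 34, 8, 24), (33, 34, 8, 29), (33, 34, 8, 37), (33, 34, 8, 5)}
π_{E, B} gives {(12, 34), (19, 34), (24, 34), (29, 34), (37, 34), (5, 34)} (6 duplicate(s) eliminated).

{(12, 34), (19, 34), (24, 34), (29, 34), (37, 34), (5, 34)}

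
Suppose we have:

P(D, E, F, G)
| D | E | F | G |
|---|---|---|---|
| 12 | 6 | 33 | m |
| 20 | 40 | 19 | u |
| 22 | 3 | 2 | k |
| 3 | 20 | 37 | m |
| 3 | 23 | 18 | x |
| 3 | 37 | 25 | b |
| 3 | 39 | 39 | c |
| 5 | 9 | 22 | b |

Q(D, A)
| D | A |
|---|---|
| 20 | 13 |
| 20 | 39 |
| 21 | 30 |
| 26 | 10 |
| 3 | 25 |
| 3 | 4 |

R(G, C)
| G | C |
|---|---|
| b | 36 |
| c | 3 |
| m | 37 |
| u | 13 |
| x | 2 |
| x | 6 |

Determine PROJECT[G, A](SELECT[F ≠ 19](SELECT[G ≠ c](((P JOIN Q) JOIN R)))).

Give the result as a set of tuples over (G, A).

{(b, 25), (b, 4), (m, 25), (m, 4), (x, 25), (x, 4)}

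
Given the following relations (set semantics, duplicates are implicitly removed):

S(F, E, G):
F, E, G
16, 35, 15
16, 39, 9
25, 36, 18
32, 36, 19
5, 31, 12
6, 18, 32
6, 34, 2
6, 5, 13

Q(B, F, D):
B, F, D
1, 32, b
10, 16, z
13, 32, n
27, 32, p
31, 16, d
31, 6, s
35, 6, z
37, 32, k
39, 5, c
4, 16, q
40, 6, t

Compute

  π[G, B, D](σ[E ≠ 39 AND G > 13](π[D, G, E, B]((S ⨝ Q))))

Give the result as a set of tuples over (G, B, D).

Natural join on F: {(16, 35, 15, 10, z), (16, 35, 15, 31, d), (16, 35, 15, 4, q), (16, 39, 9, 10, z), (16, 39, 9, 31, d), (16, 39, 9, 4, q), (32, 36, 19, 1, b), (32, 36, 19, 13, n), (32, 36, 19, 27, p), (32, 36, 19, 37, k), (5, 31, 12, 39, c), (6, 18, 32, 31, s), (6, 18, 32, 35, z), (6, 18, 32, 40, t), (6, 34, 2, 31, s), (6, 34, 2, 35, z), (6, 34, 2, 40, t), (6, 5, 13, 31, s), (6, 5, 13, 35, z), (6, 5, 13, 40, t)}
π_{D, G, E, B} gives {(b, 19, 36, 1), (c, 12, 31, 39), (d, 15, 35, 31), (d, 9, 39, 31), (k, 19, 36, 37), (n, 19, 36, 13), (p, 19, 36, 27), (q, 15, 35, 4), (q, 9, 39, 4), (s, 13, 5, 31), (s, 2, 34, 31), (s, 32, 18, 31), (t, 13, 5, 40), (t, 2, 34, 40), (t, 32, 18, 40), (z, 13, 5, 35), (z, 15, 35, 10), (z, 2, 34, 35), (z, 32, 18, 35), (z, 9, 39, 10)}.
Filtering on E ≠ 39 AND G > 13 leaves {(b, 19, 36, 1), (d, 15, 35, 31), (k, 19, 36, 37), (n, 19, 36, 13), (p, 19, 36, 27), (q, 15, 35, 4), (s, 32, 18, 31), (t, 32, 18, 40), (z, 15, 35, 10), (z, 32, 18, 35)}.
π_{G, B, D} gives {(15, 10, z), (15, 31, d), (15, 4, q), (19, 1, b), (19, 13, n), (19, 27, p), (19, 37, k), (32, 31, s), (32, 35, z), (32, 40, t)}.

{(15, 10, z), (15, 31, d), (15, 4, q), (19, 1, b), (19, 13, n), (19, 27, p), (19, 37, k), (32, 31, s), (32, 35, z), (32, 40, t)}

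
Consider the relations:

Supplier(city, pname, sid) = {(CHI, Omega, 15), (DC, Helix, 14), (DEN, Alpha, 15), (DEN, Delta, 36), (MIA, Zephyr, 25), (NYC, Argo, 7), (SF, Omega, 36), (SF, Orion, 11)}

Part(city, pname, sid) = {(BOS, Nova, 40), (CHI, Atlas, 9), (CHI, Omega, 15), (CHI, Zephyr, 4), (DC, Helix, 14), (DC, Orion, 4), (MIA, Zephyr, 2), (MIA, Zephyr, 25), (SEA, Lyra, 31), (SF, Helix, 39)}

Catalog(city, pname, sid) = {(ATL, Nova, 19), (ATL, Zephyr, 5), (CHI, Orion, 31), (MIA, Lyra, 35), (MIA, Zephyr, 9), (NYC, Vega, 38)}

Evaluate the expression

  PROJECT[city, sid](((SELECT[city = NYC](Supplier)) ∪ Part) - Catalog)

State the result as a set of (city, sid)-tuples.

{(BOS, 40), (CHI, 15), (CHI, 4), (CHI, 9), (DC, 14), (DC, 4), (MIA, 2), (MIA, 25), (NYC, 7), (SEA, 31), (SF, 39)}

Selection city = NYC: {(NYC, Argo, 7)}
Union: {(NYC, Argo, 7)} with {(BOS, Nova, 40), (CHI, Atlas, 9), (CHI, Omega, 15), (CHI, Zephyr, 4), (DC, Helix, 14), (DC, Orion, 4), (MIA, Zephyr, 2), (MIA, Zephyr, 25), (SEA, Lyra, 31), (SF, Helix, 39)} → {(BOS, Nova, 40), (CHI, Atlas, 9), (CHI, Omega, 15), (CHI, Zephyr, 4), (DC, Helix, 14), (DC, Orion, 4), (MIA, Zephyr, 2), (MIA, Zephyr, 25), (NYC, Argo, 7), (SEA, Lyra, 31), (SF, Helix, 39)}
Difference: {(BOS, Nova, 40), (CHI, Atlas, 9), (CHI, Omega, 15), (CHI, Zephyr, 4), (DC, Helix, 14), (DC, Orion, 4), (MIA, Zephyr, 2), (MIA, Zephyr, 25), (NYC, Argo, 7), (SEA, Lyra, 31), (SF, Helix, 39)} with {(ATL, Nova, 19), (ATL, Zephyr, 5), (CHI, Orion, 31), (MIA, Lyra, 35), (MIA, Zephyr, 9), (NYC, Vega, 38)} → {(BOS, Nova, 40), (CHI, Atlas, 9), (CHI, Omega, 15), (CHI, Zephyr, 4), (DC, Helix, 14), (DC, Orion, 4), (MIA, Zephyr, 2), (MIA, Zephyr, 25), (NYC, Argo, 7), (SEA, Lyra, 31), (SF, Helix, 39)}
Keep only column(s) city, sid: {(BOS, 40), (CHI, 15), (CHI, 4), (CHI, 9), (DC, 14), (DC, 4), (MIA, 2), (MIA, 25), (NYC, 7), (SEA, 31), (SF, 39)}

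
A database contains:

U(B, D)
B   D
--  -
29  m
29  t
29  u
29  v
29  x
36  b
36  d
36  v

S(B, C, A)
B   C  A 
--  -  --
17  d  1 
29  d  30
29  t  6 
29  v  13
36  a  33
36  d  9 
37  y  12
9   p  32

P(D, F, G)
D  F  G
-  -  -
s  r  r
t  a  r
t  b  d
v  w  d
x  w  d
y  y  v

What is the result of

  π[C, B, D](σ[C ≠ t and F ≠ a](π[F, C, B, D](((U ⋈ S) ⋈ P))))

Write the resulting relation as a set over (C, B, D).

Joining U and S on B yields {(29, m, d, 30), (29, m, t, 6), (29, m, v, 13), (29, t, d, 30), (29, t, t, 6), (29, t, v, 13), (29, u, d, 30), (29, u, t, 6), (29, u, v, 13), (29, v, d, 30), (29, v, t, 6), (29, v, v, 13), (29, x, d, 30), (29, x, t, 6), (29, x, v, 13), (36, b, a, 33), (36, b, d, 9), (36, d, a, 33), (36, d, d, 9), (36, v, a, 33), (36, v, d, 9)}.
Joining (U ⋈ S) and P on D yields {(29, t, d, 30, a, r), (29, t, d, 30, b, d), (29, t, t, 6, a, r), (29, t, t, 6, b, d), (29, t, v, 13, a, r), (29, t, v, 13, b, d), (29, v, d, 30, w, d), (29, v, t, 6, w, d), (29, v, v, 13, w, d), (29, x, d, 30, w, d), (29, x, t, 6, w, d), (29, x, v, 13, w, d), (36, v, a, 33, w, d), (36, v, d, 9, w, d)}.
Keep only column(s) F, C, B, D: {(a, d, 29, t), (a, t, 29, t), (a, v, 29, t), (b, d, 29, t), (b, t, 29, t), (b, v, 29, t), (w, a, 36, v), (w, d, 29, v), (w, d, 29, x), (w, d, 36, v), (w, t, 29, v), (w, t, 29, x), (w, v, 29, v), (w, v, 29, x)}
σ[C ≠ t and F ≠ a]: keep tuples satisfying C ≠ t and F ≠ a → {(b, d, 29, t), (b, v, 29, t), (w, a, 36, v), (w, d, 29, v), (w, d, 29, x), (w, d, 36, v), (w, v, 29, v), (w, v, 29, x)}
Keep only column(s) C, B, D: {(a, 36, v), (d, 29, t), (d, 29, v), (d, 29, x), (d, 36, v), (v, 29, t), (v, 29, v), (v, 29, x)}

{(a, 36, v), (d, 29, t), (d, 29, v), (d, 29, x), (d, 36, v), (v, 29, t), (v, 29, v), (v, 29, x)}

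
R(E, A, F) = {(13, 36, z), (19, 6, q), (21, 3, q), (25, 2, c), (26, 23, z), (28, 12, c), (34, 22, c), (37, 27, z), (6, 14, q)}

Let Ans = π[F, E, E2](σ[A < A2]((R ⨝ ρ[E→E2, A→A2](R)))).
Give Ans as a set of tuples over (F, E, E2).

{(c, 25, 28), (c, 25, 34), (c, 28, 34), (q, 19, 6), (q, 21, 19), (q, 21, 6), (z, 26, 13), (z, 26, 37), (z, 37, 13)}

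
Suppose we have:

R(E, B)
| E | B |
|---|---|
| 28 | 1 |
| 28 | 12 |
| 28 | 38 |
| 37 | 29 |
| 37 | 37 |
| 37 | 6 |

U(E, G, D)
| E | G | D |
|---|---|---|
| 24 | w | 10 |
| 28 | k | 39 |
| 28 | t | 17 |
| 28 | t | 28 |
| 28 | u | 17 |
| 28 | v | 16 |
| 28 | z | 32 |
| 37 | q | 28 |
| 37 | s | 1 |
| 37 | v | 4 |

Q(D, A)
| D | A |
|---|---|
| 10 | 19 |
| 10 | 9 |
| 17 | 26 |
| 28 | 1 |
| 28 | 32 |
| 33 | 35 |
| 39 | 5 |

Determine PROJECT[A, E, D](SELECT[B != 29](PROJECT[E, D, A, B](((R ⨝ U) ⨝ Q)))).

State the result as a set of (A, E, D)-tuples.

Natural join on E: {(28, 1, k, 39), (28, 1, t, 17), (28, 1, t, 28), (28, 1, u, 17), (28, 1, v, 16), (28, 1, z, 32), (28, 12, k, 39), (28, 12, t, 17), (28, 12, t, 28), (28, 12, u, 17), (28, 12, v, 16), (28, 12, z, 32), (28, 38, k, 39), (28, 38, t, 17), (28, 38, t, 28), (28, 38, u, 17), (28, 38, v, 16), (28, 38, z, 32), (37, 29, q, 28), (37, 29, s, 1), (37, 29, v, 4), (37, 37, q, 28), (37, 37, s, 1), (37, 37, v, 4), (37, 6, q, 28), (37, 6, s, 1), (37, 6, v, 4)}
Natural join on D: {(28, 1, k, 39, 5), (28, 1, t, 17, 26), (28, 1, t, 28, 1), (28, 1, t, 28, 32), (28, 1, u, 17, 26), (28, 12, k, 39, 5), (28, 12, t, 17, 26), (28, 12, t, 28, 1), (28, 12, t, 28, 32), (28, 12, u, 17, 26), (28, 38, k, 39, 5), (28, 38, t, 17, 26), (28, 38, t, 28, 1), (28, 38, t, 28, 32), (28, 38, u, 17, 26), (37, 29, q, 28, 1), (37, 29, q, 28, 32), (37, 37, q, 28, 1), (37, 37, q, 28, 32), (37, 6, q, 28, 1), (37, 6, q, 28, 32)}
Projecting to E, D, A, B (3 duplicate(s) eliminated): {(28, 17, 26, 1), (28, 17, 26, 12), (28, 17, 26, 38), (28, 28, 1, 1), (28, 28, 1, 12), (28, 28, 1, 38), (28, 28, 32, 1), (28, 28, 32, 12), (28, 28, 32, 38), (28, 39, 5, 1), (28, 39, 5, 12), (28, 39, 5, 38), (37, 28, 1, 29), (37, 28, 1, 37), (37, 28, 1, 6), (37, 28, 32, 29), (37, 28, 32, 37), (37, 28, 32, 6)}
Filtering on B != 29 leaves {(28, 17, 26, 1), (28, 17, 26, 12), (28, 17, 26, 38), (28, 28, 1, 1), (28, 28, 1, 12), (28, 28, 1, 38), (28, 28, 32, 1), (28, 28, 32, 12), (28, 28, 32, 38), (28, 39, 5, 1), (28, 39, 5, 12), (28, 39, 5, 38), (37, 28, 1, 37), (37, 28, 1, 6), (37, 28, 32, 37), (37, 28, 32, 6)}.
Projecting to A, E, D (10 duplicate(s) eliminated): {(1, 28, 28), (1, 37, 28), (26, 28, 17), (32, 28, 28), (32, 37, 28), (5, 28, 39)}

{(1, 28, 28), (1, 37, 28), (26, 28, 17), (32, 28, 28), (32, 37, 28), (5, 28, 39)}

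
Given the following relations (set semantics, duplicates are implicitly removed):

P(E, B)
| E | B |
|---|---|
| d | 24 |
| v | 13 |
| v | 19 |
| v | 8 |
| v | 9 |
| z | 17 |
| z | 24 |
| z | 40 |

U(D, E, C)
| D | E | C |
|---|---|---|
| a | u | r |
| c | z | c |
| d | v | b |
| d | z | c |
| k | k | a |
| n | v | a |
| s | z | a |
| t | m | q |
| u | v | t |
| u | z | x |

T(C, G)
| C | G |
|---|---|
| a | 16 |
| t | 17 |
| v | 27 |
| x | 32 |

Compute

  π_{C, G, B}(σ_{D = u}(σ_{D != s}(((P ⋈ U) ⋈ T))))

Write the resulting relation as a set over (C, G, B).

{(t, 17, 13), (t, 17, 19), (t, 17, 8), (t, 17, 9), (x, 32, 17), (x, 32, 24), (x, 32, 40)}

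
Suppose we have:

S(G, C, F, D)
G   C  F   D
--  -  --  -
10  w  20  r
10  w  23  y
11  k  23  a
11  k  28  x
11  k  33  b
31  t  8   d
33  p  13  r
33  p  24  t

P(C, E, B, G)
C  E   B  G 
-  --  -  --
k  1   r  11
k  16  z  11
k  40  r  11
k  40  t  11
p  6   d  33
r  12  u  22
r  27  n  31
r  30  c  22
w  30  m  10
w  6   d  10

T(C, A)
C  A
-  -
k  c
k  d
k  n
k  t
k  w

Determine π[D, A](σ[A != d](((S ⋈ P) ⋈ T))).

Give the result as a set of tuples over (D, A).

Natural join on G, C: {(10, w, 20, r, 30, m), (10, w, 20, r, 6, d), (10, w, 23, y, 30, m), (10, w, 23, y, 6, d), (11, k, 23, a, 1, r), (11, k, 23, a, 16, z), (11, k, 23, a, 40, r), (11, k, 23, a, 40, t), (11, k, 28, x, 1, r), (11, k, 28, x, 16, z), (11, k, 28, x, 40, r), (11, k, 28, x, 40, t), (11, k, 33, b, 1, r), (11, k, 33, b, 16, z), (11, k, 33, b, 40, r), (11, k, 33, b, 40, t), (33, p, 13, r, 6, d), (33, p, 24, t, 6, d)}
Natural join on C: {(11, k, 23, a, 1, r, c), (11, k, 23, a, 1, r, d), (11, k, 23, a, 1, r, n), (11, k, 23, a, 1, r, t), (11, k, 23, a, 1, r, w), (11, k, 23, a, 16, z, c), (11, k, 23, a, 16, z, d), (11, k, 23, a, 16, z, n), (11, k, 23, a, 16, z, t), (11, k, 23, a, 16, z, w), (11, k, 23, a, 40, r, c), (11, k, 23, a, 40, r, d), (11, k, 23, a, 40, r, n), (11, k, 23, a, 40, r, t), (11, k, 23, a, 40, r, w), (11, k, 23, a, 40, t, c), (11, k, 23, a, 40, t, d), (11, k, 23, a, 40, t, n), (11, k, 23, a, 40, t, t), (11, k, 23, a, 40, t, w), (11, k, 28, x, 1, r, c), (11, k, 28, x, 1, r, d), (11, k, 28, x, 1, r, n), (11, k, 28, x, 1, r, t), (11, k, 28, x, 1, r, w), (11, k, 28, x, 16, z, c), (11, k, 28, x, 16, z, d), (11, k, 28, x, 16, z, n), (11, k, 28, x, 16, z, t), (11, k, 28, x, 16, z, w), (11, k, 28, x, 40, r, c), (11, k, 28, x, 40, r, d), (11, k, 28, x, 40, r, n), (11, k, 28, x, 40, r, t), (11, k, 28, x, 40, r, w), (11, k, 28, x, 40, t, c), (11, k, 28, x, 40, t, d), (11, k, 28, x, 40, t, n), (11, k, 28, x, 40, t, t), (11, k, 28, x, 40, t, w), (11, k, 33, b, 1, r, c), (11, k, 33, b, 1, r, d), (11, k, 33, b, 1, r, n), (11, k, 33, b, 1, r, t), (11, k, 33, b, 1, r, w), (11, k, 33, b, 16, z, c), (11, k, 33, b, 16, z, d), (11, k, 33, b, 16, z, n), (11, k, 33, b, 16, z, t), (11, k, 33, b, 16, z, w), (11, k, 33, b, 40, r, c), (11, k, 33, b, 40, r, d), (11, k, 33, b, 40, r, n), (11, k, 33, b, 40, r, t), (11, k, 33, b, 40, r, w), (11, k, 33, b, 40, t, c), (11, k, 33, b, 40, t, d), (11, k, 33, b, 40, t, n), (11, k, 33, b, 40, t, t), (11, k, 33, b, 40, t, w)}
σ[A != d]: keep tuples satisfying A != d → {(11, k, 23, a, 1, r, c), (11, k, 23, a, 1, r, n), (11, k, 23, a, 1, r, t), (11, k, 23, a, 1, r, w), (11, k, 23, a, 16, z, c), (11, k, 23, a, 16, z, n), (11, k, 23, a, 16, z, t), (11, k, 23, a, 16, z, w), (11, k, 23, a, 40, r, c), (11, k, 23, a, 40, r, n), (11, k, 23, a, 40, r, t), (11, k, 23, a, 40, r, w), (11, k, 23, a, 40, t, c), (11, k, 23, a, 40, t, n), (11, k, 23, a, 40, t, t), (11, k, 23, a, 40, t, w), (11, k, 28, x, 1, r, c), (11, k, 28, x, 1, r, n), (11, k, 28, x, 1, r, t), (11, k, 28, x, 1, r, w), (11, k, 28, x, 16, z, c), (11, k, 28, x, 16, z, n), (11, k, 28, x, 16, z, t), (11, k, 28, x, 16, z, w), (11, k, 28, x, 40, r, c), (11, k, 28, x, 40, r, n), (11, k, 28, x, 40, r, t), (11, k, 28, x, 40, r, w), (11, k, 28, x, 40, t, c), (11, k, 28, x, 40, t, n), (11, k, 28, x, 40, t, t), (11, k, 28, x, 40, t, w), (11, k, 33, b, 1, r, c), (11, k, 33, b, 1, r, n), (11, k, 33, b, 1, r, t), (11, k, 33, b, 1, r, w), (11, k, 33, b, 16, z, c), (11, k, 33, b, 16, z, n), (11, k, 33, b, 16, z, t), (11, k, 33, b, 16, z, w), (11, k, 33, b, 40, r, c), (11, k, 33, b, 40, r, n), (11, k, 33, b, 40, r, t), (11, k, 33, b, 40, r, w), (11, k, 33, b, 40, t, c), (11, k, 33, b, 40, t, n), (11, k, 33, b, 40, t, t), (11, k, 33, b, 40, t, w)}
Projecting to D, A (36 duplicate(s) eliminated): {(a, c), (a, n), (a, t), (a, w), (b, c), (b, n), (b, t), (b, w), (x, c), (x, n), (x, t), (x, w)}

{(a, c), (a, n), (a, t), (a, w), (b, c), (b, n), (b, t), (b, w), (x, c), (x, n), (x, t), (x, w)}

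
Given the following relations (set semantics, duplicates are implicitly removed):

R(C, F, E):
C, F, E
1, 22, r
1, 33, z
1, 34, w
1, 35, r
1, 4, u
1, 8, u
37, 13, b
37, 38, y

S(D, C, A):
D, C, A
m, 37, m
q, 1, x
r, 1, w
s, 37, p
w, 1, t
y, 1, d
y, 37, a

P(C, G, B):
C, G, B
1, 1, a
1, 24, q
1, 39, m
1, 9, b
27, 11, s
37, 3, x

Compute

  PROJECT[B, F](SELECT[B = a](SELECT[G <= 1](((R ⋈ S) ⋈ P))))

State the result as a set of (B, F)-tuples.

Joining R and S on C yields {(1, 22, r, q, x), (1, 22, r, r, w), (1, 22, r, w, t), (1, 22, r, y, d), (1, 33, z, q, x), (1, 33, z, r, w), (1, 33, z, w, t), (1, 33, z, y, d), (1, 34, w, q, x), (1, 34, w, r, w), (1, 34, w, w, t), (1, 34, w, y, d), (1, 35, r, q, x), (1, 35, r, r, w), (1, 35, r, w, t), (1, 35, r, y, d), (1, 4, u, q, x), (1, 4, u, r, w), (1, 4, u, w, t), (1, 4, u, y, d), (1, 8, u, q, x), (1, 8, u, r, w), (1, 8, u, w, t), (1, 8, u, y, d), (37, 13, b, m, m), (37, 13, b, s, p), (37, 13, b, y, a), (37, 38, y, m, m), (37, 38, y, s, p), (37, 38, y, y, a)}.
Joining (R ⋈ S) and P on C yields {(1, 22, r, q, x, 1, a), (1, 22, r, q, x, 24, q), (1, 22, r, q, x, 39, m), (1, 22, r, q, x, 9, b), (1, 22, r, r, w, 1, a), (1, 22, r, r, w, 24, q), (1, 22, r, r, w, 39, m), (1, 22, r, r, w, 9, b), (1, 22, r, w, t, 1, a), (1, 22, r, w, t, 24, q), (1, 22, r, w, t, 39, m), (1, 22, r, w, t, 9, b), (1, 22, r, y, d, 1, a), (1, 22, r, y, d, 24, q), (1, 22, r, y, d, 39, m), (1, 22, r, y, d, 9, b), (1, 33, z, q, x, 1, a), (1, 33, z, q, x, 24, q), (1, 33, z, q, x, 39, m), (1, 33, z, q, x, 9, b), (1, 33, z, r, w, 1, a), (1, 33, z, r, w, 24, q), (1, 33, z, r, w, 39, m), (1, 33, z, r, w, 9, b), (1, 33, z, w, t, 1, a), (1, 33, z, w, t, 24, q), (1, 33, z, w, t, 39, m), (1, 33, z, w, t, 9, b), (1, 33, z, y, d, 1, a), (1, 33, z, y, d, 24, q), (1, 33, z, y, d, 39, m), (1, 33, z, y, d, 9, b), (1, 34, w, q, x, 1, a), (1, 34, w, q, x, 24, q), (1, 34, w, q, x, 39, m), (1, 34, w, q, x, 9, b), (1, 34, w, r, w, 1, a), (1, 34, w, r, w, 24, q), (1, 34, w, r, w, 39, m), (1, 34, w, r, w, 9, b), (1, 34, w, w, t, 1, a), (1, 34, w, w, t, 24, q), (1, 34, w, w, t, 39, m), (1, 34, w, w, t, 9, b), (1, 34, w, y, d, 1, a), (1, 34, w, y, d, 24, q), (1, 34, w, y, d, 39, m), (1, 34, w, y, d, 9, b), (1, 35, r, q, x, 1, a), (1, 35, r, q, x, 24, q), (1, 35, r, q, x, 39, m), (1, 35, r, q, x, 9, b), (1, 35, r, r, w, 1, a), (1, 35, r, r, w, 24, q), (1, 35, r, r, w, 39, m), (1, 35, r, r, w, 9, b), (1, 35, r, w, t, 1, a), (1, 35, r, w, t, 24, q), (1, 35, r, w, t, 39, m), (1, 35, r, w, t, 9, b), (1, 35, r, y, d, 1, a), (1, 35, r, y, d, 24, q), (1, 35, r, y, d, 39, m), (1, 35, r, y, d, 9, b), (1, 4, u, q, x, 1, a), (1, 4, u, q, x, 24, q), (1, 4, u, q, x, 39, m), (1, 4, u, q, x, 9, b), (1, 4, u, r, w, 1, a), (1, 4, u, r, w, 24, q), (1, 4, u, r, w, 39, m), (1, 4, u, r, w, 9, b), (1, 4, u, w, t, 1, a), (1, 4, u, w, t, 24, q), (1, 4, u, w, t, 39, m), (1, 4, u, w, t, 9, b), (1, 4, u, y, d, 1, a), (1, 4, u, y, d, 24, q), (1, 4, u, y, d, 39, m), (1, 4, u, y, d, 9, b), (1, 8, u, q, x, 1, a), (1, 8, u, q, x, 24, q), (1, 8, u, q, x, 39, m), (1, 8, u, q, x, 9, b), (1, 8, u, r, w, 1, a), (1, 8, u, r, w, 24, q), (1, 8, u, r, w, 39, m), (1, 8, u, r, w, 9, b), (1, 8, u, w, t, 1, a), (1, 8, u, w, t, 24, q), (1, 8, u, w, t, 39, m), (1, 8, u, w, t, 9, b), (1, 8, u, y, d, 1, a), (1, 8, u, y, d, 24, q), (1, 8, u, y, d, 39, m), (1, 8, u, y, d, 9, b), (37, 13, b, m, m, 3, x), (37, 13, b, s, p, 3, x), (37, 13, b, y, a, 3, x), (37, 38, y, m, m, 3, x), (37, 38, y, s, p, 3, x), (37, 38, y, y, a, 3, x)}.
Filtering on G <= 1 leaves {(1, 22, r, q, x, 1, a), (1, 22, r, r, w, 1, a), (1, 22, r, w, t, 1, a), (1, 22, r, y, d, 1, a), (1, 33, z, q, x, 1, a), (1, 33, z, r, w, 1, a), (1, 33, z, w, t, 1, a), (1, 33, z, y, d, 1, a), (1, 34, w, q, x, 1, a), (1, 34, w, r, w, 1, a), (1, 34, w, w, t, 1, a), (1, 34, w, y, d, 1, a), (1, 35, r, q, x, 1, a), (1, 35, r, r, w, 1, a), (1, 35, r, w, t, 1, a), (1, 35, r, y, d, 1, a), (1, 4, u, q, x, 1, a), (1, 4, u, r, w, 1, a), (1, 4, u, w, t, 1, a), (1, 4, u, y, d, 1, a), (1, 8, u, q, x, 1, a), (1, 8, u, r, w, 1, a), (1, 8, u, w, t, 1, a), (1, 8, u, y, d, 1, a)}.
Filtering on B = a leaves {(1, 22, r, q, x, 1, a), (1, 22, r, r, w, 1, a), (1, 22, r, w, t, 1, a), (1, 22, r, y, d, 1, a), (1, 33, z, q, x, 1, a), (1, 33, z, r, w, 1, a), (1, 33, z, w, t, 1, a), (1, 33, z, y, d, 1, a), (1, 34, w, q, x, 1, a), (1, 34, w, r, w, 1, a), (1, 34, w, w, t, 1, a), (1, 34, w, y, d, 1, a), (1, 35, r, q, x, 1, a), (1, 35, r, r, w, 1, a), (1, 35, r, w, t, 1, a), (1, 35, r, y, d, 1, a), (1, 4, u, q, x, 1, a), (1, 4, u, r, w, 1, a), (1, 4, u, w, t, 1, a), (1, 4, u, y, d, 1, a), (1, 8, u, q, x, 1, a), (1, 8, u, r, w, 1, a), (1, 8, u, w, t, 1, a), (1, 8, u, y, d, 1, a)}.
π[B, F]: project onto (B, F) (18 duplicate(s) eliminated) → {(a, 22), (a, 33), (a, 34), (a, 35), (a, 4), (a, 8)}

{(a, 22), (a, 33), (a, 34), (a, 35), (a, 4), (a, 8)}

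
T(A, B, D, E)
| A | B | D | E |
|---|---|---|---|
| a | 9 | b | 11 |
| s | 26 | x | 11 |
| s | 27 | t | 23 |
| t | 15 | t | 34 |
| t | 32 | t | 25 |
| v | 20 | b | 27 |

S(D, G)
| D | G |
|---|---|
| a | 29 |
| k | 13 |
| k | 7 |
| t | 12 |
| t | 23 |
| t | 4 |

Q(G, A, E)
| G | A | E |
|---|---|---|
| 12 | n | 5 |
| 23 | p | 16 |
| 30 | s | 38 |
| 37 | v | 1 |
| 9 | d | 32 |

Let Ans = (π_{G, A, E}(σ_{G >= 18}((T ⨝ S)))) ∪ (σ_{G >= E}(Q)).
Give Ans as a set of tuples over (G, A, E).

{(12, n, 5), (23, p, 16), (23, s, 23), (23, t, 25), (23, t, 34), (37, v, 1)}

T ⋈ S (natural join on D): {(s, 27, t, 23, 12), (s, 27, t, 23, 23), (s, 27, t, 23, 4), (t, 15, t, 34, 12), (t, 15, t, 34, 23), (t, 15, t, 34, 4), (t, 32, t, 25, 12), (t, 32, t, 25, 23), (t, 32, t, 25, 4)}
Selection G >= 18: {(s, 27, t, 23, 23), (t, 15, t, 34, 23), (t, 32, t, 25, 23)}
π_{G, A, E} gives {(23, s, 23), (23, t, 25), (23, t, 34)}.
Selection G >= E: {(12, n, 5), (23, p, 16), (37, v, 1)}
Set union of the two operands is {(12, n, 5), (23, p, 16), (23, s, 23), (23, t, 25), (23, t, 34), (37, v, 1)}.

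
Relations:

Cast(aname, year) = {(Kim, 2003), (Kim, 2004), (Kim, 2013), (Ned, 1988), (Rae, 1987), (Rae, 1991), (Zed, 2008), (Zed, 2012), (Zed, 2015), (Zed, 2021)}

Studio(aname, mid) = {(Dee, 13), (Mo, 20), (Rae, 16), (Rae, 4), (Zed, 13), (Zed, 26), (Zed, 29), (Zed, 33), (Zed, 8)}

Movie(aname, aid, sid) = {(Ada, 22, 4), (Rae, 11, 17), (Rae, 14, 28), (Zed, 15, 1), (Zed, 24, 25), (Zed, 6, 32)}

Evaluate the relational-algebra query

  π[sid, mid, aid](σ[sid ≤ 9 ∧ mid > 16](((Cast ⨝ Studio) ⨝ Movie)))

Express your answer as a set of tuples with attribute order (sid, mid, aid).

Natural join on aname: {(Rae, 1987, 16), (Rae, 1987, 4), (Rae, 1991, 16), (Rae, 1991, 4), (Zed, 2008, 13), (Zed, 2008, 26), (Zed, 2008, 29), (Zed, 2008, 33), (Zed, 2008, 8), (Zed, 2012, 13), (Zed, 2012, 26), (Zed, 2012, 29), (Zed, 2012, 33), (Zed, 2012, 8), (Zed, 2015, 13), (Zed, 2015, 26), (Zed, 2015, 29), (Zed, 2015, 33), (Zed, 2015, 8), (Zed, 2021, 13), (Zed, 2021, 26), (Zed, 2021, 29), (Zed, 2021, 33), (Zed, 2021, 8)}
Natural join on aname: {(Rae, 1987, 16, 11, 17), (Rae, 1987, 16, 14, 28), (Rae, 1987, 4, 11, 17), (Rae, 1987, 4, 14, 28), (Rae, 1991, 16, 11, 17), (Rae, 1991, 16, 14, 28), (Rae, 1991, 4, 11, 17), (Rae, 1991, 4, 14, 28), (Zed, 2008, 13, 15, 1), (Zed, 2008, 13, 24, 25), (Zed, 2008, 13, 6, 32), (Zed, 2008, 26, 15, 1), (Zed, 2008, 26, 24, 25), (Zed, 2008, 26, 6, 32), (Zed, 2008, 29, 15, 1), (Zed, 2008, 29, 24, 25), (Zed, 2008, 29, 6, 32), (Zed, 2008, 33, 15, 1), (Zed, 2008, 33, 24, 25), (Zed, 2008, 33, 6, 32), (Zed, 2008, 8, 15, 1), (Zed, 2008, 8, 24, 25), (Zed, 2008, 8, 6, 32), (Zed, 2012, 13, 15, 1), (Zed, 2012, 13, 24, 25), (Zed, 2012, 13, 6, 32), (Zed, 2012, 26, 15, 1), (Zed, 2012, 26, 24, 25), (Zed, 2012, 26, 6, 32), (Zed, 2012, 29, 15, 1), (Zed, 2012, 29, 24, 25), (Zed, 2012, 29, 6, 32), (Zed, 2012, 33, 15, 1), (Zed, 2012, 33, 24, 25), (Zed, 2012, 33, 6, 32), (Zed, 2012, 8, 15, 1), (Zed, 2012, 8, 24, 25), (Zed, 2012, 8, 6, 32), (Zed, 2015, 13, 15, 1), (Zed, 2015, 13, 24, 25), (Zed, 2015, 13, 6, 32), (Zed, 2015, 26, 15, 1), (Zed, 2015, 26, 24, 25), (Zed, 2015, 26, 6, 32), (Zed, 2015, 29, 15, 1), (Zed, 2015, 29, 24, 25), (Zed, 2015, 29, 6, 32), (Zed, 2015, 33, 15, 1), (Zed, 2015, 33, 24, 25), (Zed, 2015, 33, 6, 32), (Zed, 2015, 8, 15, 1), (Zed, 2015, 8, 24, 25), (Zed, 2015, 8, 6, 32), (Zed, 2021, 13, 15, 1), (Zed, 2021, 13, 24, 25), (Zed, 2021, 13, 6, 32), (Zed, 2021, 26, 15, 1), (Zed, 2021, 26, 24, 25), (Zed, 2021, 26, 6, 32), (Zed, 2021, 29, 15, 1), (Zed, 2021, 29, 24, 25), (Zed, 2021, 29, 6, 32), (Zed, 2021, 33, 15, 1), (Zed, 2021, 33, 24, 25), (Zed, 2021, 33, 6, 32), (Zed, 2021, 8, 15, 1), (Zed, 2021, 8, 24, 25), (Zed, 2021, 8, 6, 32)}
Selection sid ≤ 9 ∧ mid > 16: {(Zed, 2008, 26, 15, 1), (Zed, 2008, 29, 15, 1), (Zed, 2008, 33, 15, 1), (Zed, 2012, 26, 15, 1), (Zed, 2012, 29, 15, 1), (Zed, 2012, 33, 15, 1), (Zed, 2015, 26, 15, 1), (Zed, 2015, 29, 15, 1), (Zed, 2015, 33, 15, 1), (Zed, 2021, 26, 15, 1), (Zed, 2021, 29, 15, 1), (Zed, 2021, 33, 15, 1)}
Keep only column(s) sid, mid, aid (9 duplicate(s) eliminated): {(1, 26, 15), (1, 29, 15), (1, 33, 15)}

{(1, 26, 15), (1, 29, 15), (1, 33, 15)}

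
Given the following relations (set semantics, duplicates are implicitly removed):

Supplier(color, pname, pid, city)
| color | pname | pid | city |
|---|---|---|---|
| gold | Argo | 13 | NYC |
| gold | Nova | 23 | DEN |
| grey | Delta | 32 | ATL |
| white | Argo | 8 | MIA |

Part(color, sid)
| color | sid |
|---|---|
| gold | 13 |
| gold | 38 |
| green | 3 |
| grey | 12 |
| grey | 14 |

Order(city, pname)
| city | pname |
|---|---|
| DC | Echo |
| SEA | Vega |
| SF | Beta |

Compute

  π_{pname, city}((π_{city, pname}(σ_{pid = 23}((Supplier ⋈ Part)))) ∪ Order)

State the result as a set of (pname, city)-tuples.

Natural join on color: {(gold, Argo, 13, NYC, 13), (gold, Argo, 13, NYC, 38), (gold, Nova, 23, DEN, 13), (gold, Nova, 23, DEN, 38), (grey, Delta, 32, ATL, 12), (grey, Delta, 32, ATL, 14)}
Apply σ_{pid = 23}; surviving tuples: {(gold, Nova, 23, DEN, 13), (gold, Nova, 23, DEN, 38)}
π[city, pname]: project onto (city, pname) (1 duplicate(s) eliminated) → {(DEN, Nova)}
Union: {(DEN, Nova)} with {(DC, Echo), (SEA, Vega), (SF, Beta)} → {(DC, Echo), (DEN, Nova), (SEA, Vega), (SF, Beta)}
π[pname, city]: project onto (pname, city) → {(Beta, SF), (Echo, DC), (Nova, DEN), (Vega, SEA)}

{(Beta, SF), (Echo, DC), (Nova, DEN), (Vega, SEA)}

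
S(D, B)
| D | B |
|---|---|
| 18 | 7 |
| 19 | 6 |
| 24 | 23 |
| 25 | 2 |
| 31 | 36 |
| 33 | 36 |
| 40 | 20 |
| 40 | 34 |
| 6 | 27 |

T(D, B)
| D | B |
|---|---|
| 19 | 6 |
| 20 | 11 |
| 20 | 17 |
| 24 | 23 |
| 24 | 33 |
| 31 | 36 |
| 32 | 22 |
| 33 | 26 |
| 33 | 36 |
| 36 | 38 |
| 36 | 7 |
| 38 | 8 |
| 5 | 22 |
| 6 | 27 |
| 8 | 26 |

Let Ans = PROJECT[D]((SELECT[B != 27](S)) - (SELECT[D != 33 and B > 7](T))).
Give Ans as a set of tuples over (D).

{18, 19, 25, 33, 40}

Filtering on B != 27 leaves {(18, 7), (19, 6), (24, 23), (25, 2), (31, 36), (33, 36), (40, 20), (40, 34)}.
Filtering on D != 33 and B > 7 leaves {(20, 11), (20, 17), (24, 23), (24, 33), (31, 36), (32, 22), (36, 38), (38, 8), (5, 22), (6, 27), (8, 26)}.
Taking the difference: {(18, 7), (19, 6), (25, 2), (33, 36), (40, 20), (40, 34)}
Projecting to D (1 duplicate(s) eliminated): {18, 19, 25, 33, 40}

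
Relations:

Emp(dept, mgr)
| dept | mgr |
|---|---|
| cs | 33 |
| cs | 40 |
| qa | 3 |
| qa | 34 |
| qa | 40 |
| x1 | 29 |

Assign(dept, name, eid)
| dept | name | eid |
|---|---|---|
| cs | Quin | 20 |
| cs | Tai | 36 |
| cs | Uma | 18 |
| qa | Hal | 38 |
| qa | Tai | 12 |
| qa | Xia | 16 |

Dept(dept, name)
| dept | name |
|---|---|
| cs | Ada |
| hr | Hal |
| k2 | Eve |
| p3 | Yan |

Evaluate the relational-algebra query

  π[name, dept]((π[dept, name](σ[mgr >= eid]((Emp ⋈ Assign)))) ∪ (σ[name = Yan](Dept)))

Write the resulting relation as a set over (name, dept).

{(Hal, qa), (Quin, cs), (Tai, cs), (Tai, qa), (Uma, cs), (Xia, qa), (Yan, p3)}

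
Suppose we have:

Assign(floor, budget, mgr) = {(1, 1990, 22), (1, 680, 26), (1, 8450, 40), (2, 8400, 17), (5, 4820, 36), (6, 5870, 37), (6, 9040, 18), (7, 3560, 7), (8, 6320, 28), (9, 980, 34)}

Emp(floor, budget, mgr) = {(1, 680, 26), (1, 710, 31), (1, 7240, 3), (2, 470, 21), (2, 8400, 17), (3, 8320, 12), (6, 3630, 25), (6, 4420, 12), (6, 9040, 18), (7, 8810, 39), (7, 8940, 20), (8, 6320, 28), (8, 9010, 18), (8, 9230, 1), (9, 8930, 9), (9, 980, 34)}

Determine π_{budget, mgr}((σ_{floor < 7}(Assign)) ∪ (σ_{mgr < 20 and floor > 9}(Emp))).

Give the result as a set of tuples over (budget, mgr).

{(1990, 22), (4820, 36), (5870, 37), (680, 26), (8400, 17), (8450, 40), (9040, 18)}

σ[floor < 7]: keep tuples satisfying floor < 7 → {(1, 1990, 22), (1, 680, 26), (1, 8450, 40), (2, 8400, 17), (5, 4820, 36), (6, 5870, 37), (6, 9040, 18)}
σ[mgr < 20 and floor > 9]: keep tuples satisfying mgr < 20 and floor > 9 → {}
Union: {(1, 1990, 22), (1, 680, 26), (1, 8450, 40), (2, 8400, 17), (5, 4820, 36), (6, 5870, 37), (6, 9040, 18)} with {} → {(1, 1990, 22), (1, 680, 26), (1, 8450, 40), (2, 8400, 17), (5, 4820, 36), (6, 5870, 37), (6, 9040, 18)}
π_{budget, mgr} gives {(1990, 22), (4820, 36), (5870, 37), (680, 26), (8400, 17), (8450, 40), (9040, 18)}.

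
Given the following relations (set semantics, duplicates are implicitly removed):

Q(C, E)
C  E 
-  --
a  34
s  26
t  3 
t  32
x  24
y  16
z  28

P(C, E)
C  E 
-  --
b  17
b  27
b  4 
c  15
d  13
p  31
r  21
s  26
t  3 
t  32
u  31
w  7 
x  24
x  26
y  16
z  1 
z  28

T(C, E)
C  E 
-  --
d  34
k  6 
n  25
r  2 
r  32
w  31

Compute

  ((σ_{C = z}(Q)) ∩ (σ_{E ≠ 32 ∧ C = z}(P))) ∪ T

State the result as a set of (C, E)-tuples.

Apply σ_{C = z}; surviving tuples: {(z, 28)}
Apply σ_{E ≠ 32 ∧ C = z}; surviving tuples: {(z, 1), (z, 28)}
Taking the intersection: {(z, 28)}
Taking the union: {(d, 34), (k, 6), (n, 25), (r, 2), (r, 32), (w, 31), (z, 28)}

{(d, 34), (k, 6), (n, 25), (r, 2), (r, 32), (w, 31), (z, 28)}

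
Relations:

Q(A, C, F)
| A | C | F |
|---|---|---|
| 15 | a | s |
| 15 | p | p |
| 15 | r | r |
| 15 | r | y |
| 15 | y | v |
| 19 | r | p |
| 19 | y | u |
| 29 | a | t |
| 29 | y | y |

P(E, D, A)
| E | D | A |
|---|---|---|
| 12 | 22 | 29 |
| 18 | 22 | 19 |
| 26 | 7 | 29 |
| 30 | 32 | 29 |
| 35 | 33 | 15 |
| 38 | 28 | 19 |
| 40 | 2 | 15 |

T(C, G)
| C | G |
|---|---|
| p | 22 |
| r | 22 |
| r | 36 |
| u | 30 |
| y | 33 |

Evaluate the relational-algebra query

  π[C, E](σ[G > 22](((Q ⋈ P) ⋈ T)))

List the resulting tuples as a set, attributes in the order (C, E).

Q ⋈ P (natural join on A): {(15, a, s, 35, 33), (15, a, s, 40, 2), (15, p, p, 35, 33), (15, p, p, 40, 2), (15, r, r, 35, 33), (15, r, r, 40, 2), (15, r, y, 35, 33), (15, r, y, 40, 2), (15, y, v, 35, 33), (15, y, v, 40, 2), (19, r, p, 18, 22), (19, r, p, 38, 28), (19, y, u, 18, 22), (19, y, u, 38, 28), (29, a, t, 12, 22), (29, a, t, 26, 7), (29, a, t, 30, 32), (29, y, y, 12, 22), (29, y, y, 26, 7), (29, y, y, 30, 32)}
(Q ⋈ P) ⋈ T (natural join on C): {(15, p, p, 35, 33, 22), (15, p, p, 40, 2, 22), (15, r, r, 35, 33, 22), (15, r, r, 35, 33, 36), (15, r, r, 40, 2, 22), (15, r, r, 40, 2, 36), (15, r, y, 35, 33, 22), (15, r, y, 35, 33, 36), (15, r, y, 40, 2, 22), (15, r, y, 40, 2, 36), (15, y, v, 35, 33, 33), (15, y, v, 40, 2, 33), (19, r, p, 18, 22, 22), (19, r, p, 18, 22, 36), (19, r, p, 38, 28, 22), (19, r, p, 38, 28, 36), (19, y, u, 18, 22, 33), (19, y, u, 38, 28, 33), (29, y, y, 12, 22, 33), (29, y, y, 26, 7, 33), (29, y, y, 30, 32, 33)}
Apply σ_{G > 22}; surviving tuples: {(15, r, r, 35, 33, 36), (15, r, r, 40, 2, 36), (15, r, y, 35, 33, 36), (15, r, y, 40, 2, 36), (15, y, v, 35, 33, 33), (15, y, v, 40, 2, 33), (19, r, p, 18, 22, 36), (19, r, p, 38, 28, 36), (19, y, u, 18, 22, 33), (19, y, u, 38, 28, 33), (29, y, y, 12, 22, 33), (29, y, y, 26, 7, 33), (29, y, y, 30, 32, 33)}
π[C, E]: project onto (C, E) (2 duplicate(s) eliminated) → {(r, 18), (r, 35), (r, 38), (r, 40), (y, 12), (y, 18), (y, 26), (y, 30), (y, 35), (y, 38), (y, 40)}

{(r, 18), (r, 35), (r, 38), (r, 40), (y, 12), (y, 18), (y, 26), (y, 30), (y, 35), (y, 38), (y, 40)}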